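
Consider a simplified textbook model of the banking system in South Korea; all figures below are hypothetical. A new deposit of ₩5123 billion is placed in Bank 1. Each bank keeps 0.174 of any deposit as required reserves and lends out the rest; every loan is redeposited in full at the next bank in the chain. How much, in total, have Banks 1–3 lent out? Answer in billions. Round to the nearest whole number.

₩10614 billion

Bank i lends (1 − rr)^i of the original deposit: Bank 1 lends 5123·0.8260 = 4231.5980, Bank 2 lends 5123·0.8260² ≈ 3495.2999, and so on.
Summing a geometric series: total = 5123·[0.8260·(1 − 0.8260^3) / (1 − 0.8260)] ≈ 10614.0157 billion.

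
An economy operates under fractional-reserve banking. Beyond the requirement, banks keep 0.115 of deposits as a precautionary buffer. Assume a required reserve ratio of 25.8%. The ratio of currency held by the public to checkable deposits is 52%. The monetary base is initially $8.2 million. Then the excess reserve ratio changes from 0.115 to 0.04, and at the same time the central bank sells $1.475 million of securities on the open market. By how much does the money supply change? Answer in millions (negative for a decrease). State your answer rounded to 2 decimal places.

Before: m₁ = (1 + 0.52) / (0.258 + 0.115 + 0.52) ≈ 1.7021, MB₁ = 8.2, so M₁ = 1.7021 × 8.2 ≈ 13.9572 million.
After: m₂ = (1 + 0.52) / (0.258 + 0.04 + 0.52) ≈ 1.8582, MB₂ = 8.2 − 1.475 = 6.725, so M₂ = 1.8582 × 6.725 ≈ 12.4964 million.
ΔM = M₂ − M₁ = 12.4964 − 13.9572 = -1.4608 million.

-1.46 million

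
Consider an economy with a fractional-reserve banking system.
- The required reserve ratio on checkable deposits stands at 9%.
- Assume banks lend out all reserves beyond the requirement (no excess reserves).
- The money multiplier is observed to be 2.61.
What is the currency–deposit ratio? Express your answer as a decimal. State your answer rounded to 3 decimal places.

Using m = 2.61. From m = (1 + c)/(c + rr + e), rearranging gives 1 + c = m·(c + rr + e), so c·(1 − m) = m·(rr + e) − 1.
Hence c = [m·(rr + e) − 1]/(1 − m) = [2.61 × (0.09 + 0) − 1] / (1 − 2.61) ≈ 0.475217.

0.475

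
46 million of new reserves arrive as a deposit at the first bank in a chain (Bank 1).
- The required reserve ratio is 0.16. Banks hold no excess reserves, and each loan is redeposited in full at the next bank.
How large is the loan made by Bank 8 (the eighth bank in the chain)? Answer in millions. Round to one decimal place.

11.4 million

Each bank lends a fraction (1 − rr) = 0.8400 of the deposit it receives, so Bank 8 receives 46·0.8400^7 and lends 46·0.8400^8 ≈ 11.4023 million.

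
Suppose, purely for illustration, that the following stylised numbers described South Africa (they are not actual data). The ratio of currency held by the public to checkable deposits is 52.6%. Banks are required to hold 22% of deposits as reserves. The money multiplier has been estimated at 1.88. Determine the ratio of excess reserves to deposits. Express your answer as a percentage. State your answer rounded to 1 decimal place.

Using m = 1.88. Since m = (1 + c)/(c + rr + e), the denominator satisfies c + rr + e = (1 + c)/m = (1 + 0.526) / 1.88 ≈ 0.811702.
With c = 0.526 and rr = 0.22, the ratio of excess reserves to deposits is 0.811702 − 0.526 − 0.22 = 0.065702.

6.6%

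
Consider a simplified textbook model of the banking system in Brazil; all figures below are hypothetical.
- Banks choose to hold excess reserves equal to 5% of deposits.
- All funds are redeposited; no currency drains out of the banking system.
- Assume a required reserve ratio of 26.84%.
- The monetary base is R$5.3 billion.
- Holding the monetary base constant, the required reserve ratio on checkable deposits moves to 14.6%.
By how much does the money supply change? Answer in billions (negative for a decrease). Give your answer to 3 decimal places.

Initially m₁ = 1 / (0.2684 + 0.05) ≈ 3.14070, so M₁ = 3.14070 × 5.3 ≈ 16.6457 billion.
After the change m₂ = 1 / (0.146 + 0.05) ≈ 5.10204, so M₂ = 5.10204 × 5.3 ≈ 27.0408 billion.
ΔM = M₂ − M₁ = 27.0408 − 16.6457 = 10.3951 billion.

R$10.395 billion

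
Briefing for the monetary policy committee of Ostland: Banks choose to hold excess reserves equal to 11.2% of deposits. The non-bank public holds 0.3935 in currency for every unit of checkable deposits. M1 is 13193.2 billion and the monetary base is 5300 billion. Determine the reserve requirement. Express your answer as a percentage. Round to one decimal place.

Using m = M/MB = 13193.2/5300 ≈ 2.489283. Since m = (1 + c)/(c + rr + e), the denominator satisfies c + rr + e = (1 + c)/m = (1 + 0.3935) / 2.489283 ≈ 0.559800.
With c = 0.3935 and e = 0.112, the reserve requirement is 0.559800 − 0.3935 − 0.112 = 0.0543.

5.4%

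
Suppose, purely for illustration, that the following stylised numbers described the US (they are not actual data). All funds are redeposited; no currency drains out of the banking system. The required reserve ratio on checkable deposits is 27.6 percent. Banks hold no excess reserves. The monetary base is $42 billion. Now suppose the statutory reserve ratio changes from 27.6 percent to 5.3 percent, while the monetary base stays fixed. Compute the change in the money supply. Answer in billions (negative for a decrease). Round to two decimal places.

Initially m₁ = 1 / (0.276) ≈ 3.62319, so M₁ = 3.62319 × 42 ≈ 152.174 billion.
After the change m₂ = 1 / (0.053) ≈ 18.86792, so M₂ = 18.86792 × 42 ≈ 792.4526 billion.
ΔM = M₂ − M₁ = 792.4526 − 152.174 = 640.2786 billion.

$640.28 billion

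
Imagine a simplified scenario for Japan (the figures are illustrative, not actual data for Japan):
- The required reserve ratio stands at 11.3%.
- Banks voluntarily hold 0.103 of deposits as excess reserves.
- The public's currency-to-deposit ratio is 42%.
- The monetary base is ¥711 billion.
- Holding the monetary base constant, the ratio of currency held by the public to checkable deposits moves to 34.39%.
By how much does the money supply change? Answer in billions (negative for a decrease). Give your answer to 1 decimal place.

Initially m₁ = (1 + 0.42) / (0.113 + 0.103 + 0.42) ≈ 2.23270, so M₁ = 2.23270 × 711 = 1587.4497 billion.
After the change m₂ = (1 + 0.3439) / (0.113 + 0.103 + 0.3439) ≈ 2.40025, so M₂ = 2.40025 × 711 ≈ 1706.5778 billion.
ΔM = M₂ − M₁ = 1706.5778 − 1587.4497 = 119.1281 billion.

¥119.1 billion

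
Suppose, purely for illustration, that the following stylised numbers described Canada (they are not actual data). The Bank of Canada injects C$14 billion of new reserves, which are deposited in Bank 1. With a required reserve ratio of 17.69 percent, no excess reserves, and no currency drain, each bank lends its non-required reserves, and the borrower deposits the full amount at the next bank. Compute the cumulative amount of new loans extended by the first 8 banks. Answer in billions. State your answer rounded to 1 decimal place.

C$51.4 billion

Bank i lends (1 − rr)^i of the original deposit: Bank 1 lends 14·0.8231 = 11.5234, Bank 2 lends 14·0.8231² ≈ 9.4849, and so on.
Summing a geometric series: total = 14·[0.8231·(1 − 0.8231^8) / (1 − 0.8231)] ≈ 51.4170 billion.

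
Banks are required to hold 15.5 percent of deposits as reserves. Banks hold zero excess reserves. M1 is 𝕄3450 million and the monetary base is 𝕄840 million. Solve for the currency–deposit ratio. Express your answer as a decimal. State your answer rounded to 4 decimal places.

0.1170

Using m = M/MB = 3450/840 ≈ 4.107143. From m = (1 + c)/(c + rr + e), rearranging gives 1 + c = m·(c + rr + e), so c·(1 − m) = m·(rr + e) − 1.
Hence c = [m·(rr + e) − 1]/(1 − m) = [4.107143 × (0.155 + 0) − 1] / (1 − 4.107143) ≈ 0.116954.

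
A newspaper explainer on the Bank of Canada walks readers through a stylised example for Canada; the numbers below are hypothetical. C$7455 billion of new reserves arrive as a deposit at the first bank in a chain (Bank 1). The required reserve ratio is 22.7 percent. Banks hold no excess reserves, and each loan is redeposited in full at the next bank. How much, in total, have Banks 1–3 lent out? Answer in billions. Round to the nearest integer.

C$13661 billion

Bank i lends (1 − rr)^i of the original deposit: Bank 1 lends 7455·0.7730 = 5762.7150, Bank 2 lends 7455·0.7730² ≈ 4454.5787, and so on.
Summing a geometric series: total = 7455·[0.7730·(1 − 0.7730^3) / (1 − 0.7730)] ≈ 13660.6830 billion.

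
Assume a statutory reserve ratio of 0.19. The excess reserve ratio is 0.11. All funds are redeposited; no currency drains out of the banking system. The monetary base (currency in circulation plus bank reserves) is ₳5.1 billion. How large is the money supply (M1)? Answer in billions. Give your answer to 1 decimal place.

The money multiplier is m = 1 / (rr + e) = 1 / (0.19 + 0.11) ≈ 3.3333.
So M = m × MB = 3.3333 × 5.1 ≈ 16.9998 billion.

₳17.0 billion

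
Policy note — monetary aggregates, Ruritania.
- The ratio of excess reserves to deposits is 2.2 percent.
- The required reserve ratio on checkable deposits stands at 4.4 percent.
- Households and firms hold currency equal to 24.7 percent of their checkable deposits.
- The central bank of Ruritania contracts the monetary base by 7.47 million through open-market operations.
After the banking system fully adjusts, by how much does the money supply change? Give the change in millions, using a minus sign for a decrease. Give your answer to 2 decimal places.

-29.76 million

The money multiplier is m = (1 + c) / (rr + e + c) = (1 + 0.247) / (0.044 + 0.022 + 0.247) ≈ 3.9840.
The sale removes 7.47 million of base, so ΔM = m × ΔMB = 3.9840 × (−7.47) ≈ -29.7605 million.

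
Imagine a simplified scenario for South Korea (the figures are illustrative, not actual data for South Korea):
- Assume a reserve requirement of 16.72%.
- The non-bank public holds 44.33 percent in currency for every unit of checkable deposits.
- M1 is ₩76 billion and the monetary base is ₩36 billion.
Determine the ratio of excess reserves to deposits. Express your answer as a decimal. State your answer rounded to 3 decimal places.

0.073

Using m = M/MB = 76/36 ≈ 2.111111. Since m = (1 + c)/(c + rr + e), the denominator satisfies c + rr + e = (1 + c)/m = (1 + 0.4433) / 2.111111 ≈ 0.683668.
With c = 0.4433 and rr = 0.1672, the ratio of excess reserves to deposits is 0.683668 − 0.4433 − 0.1672 = 0.073168.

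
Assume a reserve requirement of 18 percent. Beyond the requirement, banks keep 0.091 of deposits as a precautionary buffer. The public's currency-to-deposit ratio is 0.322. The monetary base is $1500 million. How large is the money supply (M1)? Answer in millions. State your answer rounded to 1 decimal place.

$3344.0 million

The money multiplier is m = (1 + c) / (rr + e + c) = (1 + 0.322) / (0.18 + 0.091 + 0.322) ≈ 2.229342.
So M = m × MB = 2.229342 × 1500 = 3344.013 million.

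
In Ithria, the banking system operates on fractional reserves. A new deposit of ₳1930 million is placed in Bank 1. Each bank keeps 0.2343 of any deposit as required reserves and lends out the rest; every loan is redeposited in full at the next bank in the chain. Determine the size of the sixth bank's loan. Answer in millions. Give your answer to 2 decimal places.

Each bank lends a fraction (1 − rr) = 0.7657 of the deposit it receives, so Bank 6 receives 1930·0.7657^5 and lends 1930·0.7657^6 ≈ 388.9638 million.

₳388.96 million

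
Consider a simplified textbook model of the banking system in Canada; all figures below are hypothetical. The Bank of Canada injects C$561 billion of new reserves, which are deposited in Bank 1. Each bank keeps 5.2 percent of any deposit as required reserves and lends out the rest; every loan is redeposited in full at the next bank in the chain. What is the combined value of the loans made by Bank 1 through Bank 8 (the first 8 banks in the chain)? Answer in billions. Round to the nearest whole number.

Bank i lends (1 − rr)^i of the original deposit: Bank 1 lends 561·0.9480 = 531.8280, Bank 2 lends 561·0.9480² ≈ 504.1729, and so on.
Summing a geometric series: total = 561·[0.9480·(1 − 0.9480^8) / (1 − 0.9480)] ≈ 3555.7916 billion.

C$3556 billion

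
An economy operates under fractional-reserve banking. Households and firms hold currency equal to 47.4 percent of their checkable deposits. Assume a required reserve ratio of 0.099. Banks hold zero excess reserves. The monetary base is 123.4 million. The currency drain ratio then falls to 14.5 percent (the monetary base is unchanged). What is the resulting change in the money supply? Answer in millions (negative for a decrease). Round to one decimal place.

261.6 million

Initially m₁ = (1 + 0.474) / (0.099 + 0.474) ≈ 2.57243, so M₁ = 2.57243 × 123.4 ≈ 317.4379 million.
After the change m₂ = (1 + 0.145) / (0.099 + 0.145) ≈ 4.69262, so M₂ = 4.69262 × 123.4 ≈ 579.0693 million.
ΔM = M₂ − M₁ = 579.0693 − 317.4379 = 261.6314 million.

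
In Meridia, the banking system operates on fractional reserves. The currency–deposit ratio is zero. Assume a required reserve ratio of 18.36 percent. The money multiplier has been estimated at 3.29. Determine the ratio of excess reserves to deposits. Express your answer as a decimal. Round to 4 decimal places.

Using m = 3.29. Since m = (1 + c)/(c + rr + e), the denominator satisfies c + rr + e = (1 + c)/m = (1 + 0) / 3.29 ≈ 0.303951.
With c = 0 and rr = 0.1836, the ratio of excess reserves to deposits is 0.303951 − 0 − 0.1836 = 0.120351.

0.1204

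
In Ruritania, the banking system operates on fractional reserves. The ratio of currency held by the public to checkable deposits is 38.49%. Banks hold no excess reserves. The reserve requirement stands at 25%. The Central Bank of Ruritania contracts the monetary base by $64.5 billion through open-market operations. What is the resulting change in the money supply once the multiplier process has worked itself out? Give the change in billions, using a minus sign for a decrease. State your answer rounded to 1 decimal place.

-140.7 billion

The money multiplier is m = (1 + c) / (rr + c) = (1 + 0.3849) / (0.25 + 0.3849) ≈ 2.1813.
The sale removes 64.5 billion of base, so ΔM = m × ΔMB = 2.1813 × (−64.5) ≈ -140.6938 billion.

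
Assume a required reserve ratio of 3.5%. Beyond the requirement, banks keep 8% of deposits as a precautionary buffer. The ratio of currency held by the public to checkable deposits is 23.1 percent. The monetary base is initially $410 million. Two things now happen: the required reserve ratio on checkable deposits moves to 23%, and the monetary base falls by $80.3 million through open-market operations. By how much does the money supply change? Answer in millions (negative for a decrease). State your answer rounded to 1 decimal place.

Before: m₁ = (1 + 0.231) / (0.035 + 0.08 + 0.231) ≈ 3.55780, MB₁ = 410, so M₁ = 3.55780 × 410 = 1458.698 million.
After: m₂ = (1 + 0.231) / (0.23 + 0.08 + 0.231) ≈ 2.27542, MB₂ = 410 − 80.3 = 329.7, so M₂ = 2.27542 × 329.7 ≈ 750.206 million.
ΔM = M₂ − M₁ = 750.206 − 1458.698 = -708.492 million.

-708.5 million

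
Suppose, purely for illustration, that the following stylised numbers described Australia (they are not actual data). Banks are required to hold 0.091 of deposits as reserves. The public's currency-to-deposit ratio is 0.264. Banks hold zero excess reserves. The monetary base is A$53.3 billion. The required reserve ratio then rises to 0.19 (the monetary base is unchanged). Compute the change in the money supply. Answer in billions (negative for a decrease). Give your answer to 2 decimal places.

-41.38 billion

Initially m₁ = (1 + 0.264) / (0.091 + 0.264) ≈ 3.56056, so M₁ = 3.56056 × 53.3 ≈ 189.7778 billion.
After the change m₂ = (1 + 0.264) / (0.19 + 0.264) ≈ 2.78414, so M₂ = 2.78414 × 53.3 ≈ 148.3947 billion.
ΔM = M₂ − M₁ = 148.3947 − 189.7778 = -41.3831 billion.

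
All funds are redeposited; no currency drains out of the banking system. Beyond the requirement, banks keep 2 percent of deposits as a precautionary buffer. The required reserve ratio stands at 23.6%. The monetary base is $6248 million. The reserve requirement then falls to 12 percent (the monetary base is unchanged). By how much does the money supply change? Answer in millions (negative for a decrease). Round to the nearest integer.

Initially m₁ = 1 / (0.236 + 0.02) = 3.90625, so M₁ = 3.90625 × 6248 = 24406.25 million.
After the change m₂ = 1 / (0.12 + 0.02) ≈ 7.14286, so M₂ = 7.14286 × 6248 ≈ 44628.5893 million.
ΔM = M₂ − M₁ = 44628.5893 − 24406.25 = 20222.3393 million.

$20222 million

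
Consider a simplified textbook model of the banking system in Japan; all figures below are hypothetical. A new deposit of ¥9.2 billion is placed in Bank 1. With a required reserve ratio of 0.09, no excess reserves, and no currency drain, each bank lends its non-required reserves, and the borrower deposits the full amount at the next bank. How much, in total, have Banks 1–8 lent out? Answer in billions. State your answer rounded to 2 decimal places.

Bank i lends (1 − rr)^i of the original deposit: Bank 1 lends 9.2·0.9100 = 8.3720, Bank 2 lends 9.2·0.9100² ≈ 7.6185, and so on.
Summing a geometric series: total = 9.2·[0.9100·(1 − 0.9100^8) / (1 − 0.9100)] ≈ 49.2783 billion.

¥49.28 billion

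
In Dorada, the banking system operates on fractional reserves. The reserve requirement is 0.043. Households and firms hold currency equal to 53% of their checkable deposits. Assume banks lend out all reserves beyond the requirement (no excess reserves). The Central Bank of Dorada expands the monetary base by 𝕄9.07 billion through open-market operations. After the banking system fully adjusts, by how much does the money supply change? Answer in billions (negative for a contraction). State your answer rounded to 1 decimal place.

The money multiplier is m = (1 + c) / (rr + c) = (1 + 0.53) / (0.043 + 0.53) ≈ 2.6702.
The purchase adds 9.07 billion of base, so ΔM = m × ΔMB = 2.6702 × (+9.07) ≈ 24.2187 billion.

𝕄24.2 billion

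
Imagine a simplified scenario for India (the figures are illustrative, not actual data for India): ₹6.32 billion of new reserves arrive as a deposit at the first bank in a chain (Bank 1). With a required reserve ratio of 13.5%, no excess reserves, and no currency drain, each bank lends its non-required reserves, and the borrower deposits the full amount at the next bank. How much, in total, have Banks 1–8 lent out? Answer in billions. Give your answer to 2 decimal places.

Bank i lends (1 − rr)^i of the original deposit: Bank 1 lends 6.32·0.8650 = 5.4668, Bank 2 lends 6.32·0.8650² ≈ 4.7288, and so on.
Summing a geometric series: total = 6.32·[0.8650·(1 − 0.8650^8) / (1 − 0.8650)] ≈ 27.8029 billion.

₹27.80 billion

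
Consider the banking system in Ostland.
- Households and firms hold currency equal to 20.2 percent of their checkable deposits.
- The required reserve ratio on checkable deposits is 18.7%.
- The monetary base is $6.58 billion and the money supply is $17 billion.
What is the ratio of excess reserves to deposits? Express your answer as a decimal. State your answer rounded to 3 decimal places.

Using m = M/MB = 17/6.58 ≈ 2.583587. Since m = (1 + c)/(c + rr + e), the denominator satisfies c + rr + e = (1 + c)/m = (1 + 0.202) / 2.583587 ≈ 0.465245.
With c = 0.202 and rr = 0.187, the ratio of excess reserves to deposits is 0.465245 − 0.202 − 0.187 = 0.076245.

0.076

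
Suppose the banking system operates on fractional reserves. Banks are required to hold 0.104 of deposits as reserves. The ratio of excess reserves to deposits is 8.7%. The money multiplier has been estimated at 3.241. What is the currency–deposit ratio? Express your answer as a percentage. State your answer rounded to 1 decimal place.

17.0%

Using m = 3.241. From m = (1 + c)/(c + rr + e), rearranging gives 1 + c = m·(c + rr + e), so c·(1 − m) = m·(rr + e) − 1.
Hence c = [m·(rr + e) − 1]/(1 − m) = [3.241 × (0.104 + 0.087) − 1] / (1 − 3.241) ≈ 0.170000.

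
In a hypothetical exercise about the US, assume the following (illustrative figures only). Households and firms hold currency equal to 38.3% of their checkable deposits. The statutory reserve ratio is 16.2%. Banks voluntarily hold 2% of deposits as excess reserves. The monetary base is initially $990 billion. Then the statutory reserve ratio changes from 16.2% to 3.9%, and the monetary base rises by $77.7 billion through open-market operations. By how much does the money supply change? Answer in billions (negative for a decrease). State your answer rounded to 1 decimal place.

Before: m₁ = (1 + 0.383) / (0.162 + 0.02 + 0.383) ≈ 2.447788, MB₁ = 990, so M₁ = 2.447788 × 990 ≈ 2423.3101 billion.
After: m₂ = (1 + 0.383) / (0.039 + 0.02 + 0.383) ≈ 3.128959, MB₂ = 990 + 77.7 = 1067.7, so M₂ = 3.128959 × 1067.7 ≈ 3340.7895 billion.
ΔM = M₂ − M₁ = 3340.7895 − 2423.3101 = 917.4794 billion.

$917.5 billion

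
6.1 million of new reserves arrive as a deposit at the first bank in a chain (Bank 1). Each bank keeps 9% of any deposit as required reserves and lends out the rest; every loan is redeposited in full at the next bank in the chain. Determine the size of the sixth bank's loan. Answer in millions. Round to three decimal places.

Each bank lends a fraction (1 − rr) = 0.9100 of the deposit it receives, so Bank 6 receives 6.1·0.9100^5 and lends 6.1·0.9100^6 ≈ 3.4640 million.

3.464 million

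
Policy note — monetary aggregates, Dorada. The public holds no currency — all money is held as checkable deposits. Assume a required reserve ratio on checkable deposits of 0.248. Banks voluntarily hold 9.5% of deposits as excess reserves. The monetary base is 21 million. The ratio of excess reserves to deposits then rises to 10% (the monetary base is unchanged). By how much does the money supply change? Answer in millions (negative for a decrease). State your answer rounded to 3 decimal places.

Initially m₁ = 1 / (0.248 + 0.095) ≈ 2.915452, so M₁ = 2.915452 × 21 ≈ 61.2245 million.
After the change m₂ = 1 / (0.248 + 0.1) ≈ 2.873563, so M₂ = 2.873563 × 21 ≈ 60.3448 million.
ΔM = M₂ − M₁ = 60.3448 − 61.2245 = -0.8797 million.

-0.880 million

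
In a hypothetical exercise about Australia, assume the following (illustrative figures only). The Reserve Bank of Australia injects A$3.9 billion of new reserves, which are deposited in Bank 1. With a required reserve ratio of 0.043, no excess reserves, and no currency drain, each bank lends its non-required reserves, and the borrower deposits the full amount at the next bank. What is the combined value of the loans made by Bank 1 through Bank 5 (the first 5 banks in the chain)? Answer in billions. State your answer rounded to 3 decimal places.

A$17.124 billion

Bank i lends (1 − rr)^i of the original deposit: Bank 1 lends 3.9·0.9570 = 3.7323, Bank 2 lends 3.9·0.9570² ≈ 3.5718, and so on.
Summing a geometric series: total = 3.9·[0.9570·(1 − 0.9570^5) / (1 − 0.9570)] ≈ 17.1242 billion.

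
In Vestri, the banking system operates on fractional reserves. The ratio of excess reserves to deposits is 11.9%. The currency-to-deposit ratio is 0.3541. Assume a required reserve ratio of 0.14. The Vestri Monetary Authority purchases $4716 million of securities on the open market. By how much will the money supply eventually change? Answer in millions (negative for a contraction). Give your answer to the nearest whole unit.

$10416 million

The money multiplier is m = (1 + c) / (rr + e + c) = (1 + 0.3541) / (0.14 + 0.119 + 0.3541) ≈ 2.20861.
The purchase adds 4716 million of base, so ΔM = m × ΔMB = 2.20861 × (+4716) ≈ 10415.8048 million.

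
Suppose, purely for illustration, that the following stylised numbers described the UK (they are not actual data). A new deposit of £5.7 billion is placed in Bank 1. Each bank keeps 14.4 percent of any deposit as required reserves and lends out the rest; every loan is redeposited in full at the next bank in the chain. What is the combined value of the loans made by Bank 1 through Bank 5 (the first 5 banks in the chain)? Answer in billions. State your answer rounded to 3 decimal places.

£18.311 billion

Bank i lends (1 − rr)^i of the original deposit: Bank 1 lends 5.7·0.8560 = 4.8792, Bank 2 lends 5.7·0.8560² ≈ 4.1766, and so on.
Summing a geometric series: total = 5.7·[0.8560·(1 − 0.8560^5) / (1 − 0.8560)] ≈ 18.3110 billion.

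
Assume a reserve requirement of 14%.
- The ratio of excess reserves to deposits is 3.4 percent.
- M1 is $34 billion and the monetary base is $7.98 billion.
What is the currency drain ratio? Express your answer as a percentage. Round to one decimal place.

7.9%

Using m = M/MB = 34/7.98 ≈ 4.260652. From m = (1 + c)/(c + rr + e), rearranging gives 1 + c = m·(c + rr + e), so c·(1 − m) = m·(rr + e) − 1.
Hence c = [m·(rr + e) − 1]/(1 − m) = [4.260652 × (0.14 + 0.034) − 1] / (1 − 4.260652) ≈ 0.079324.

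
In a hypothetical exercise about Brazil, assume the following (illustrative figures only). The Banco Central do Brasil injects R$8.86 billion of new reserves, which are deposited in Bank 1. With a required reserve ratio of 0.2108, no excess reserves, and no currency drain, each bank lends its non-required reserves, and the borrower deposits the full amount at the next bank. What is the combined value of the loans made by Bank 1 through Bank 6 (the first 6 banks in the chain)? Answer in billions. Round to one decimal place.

Bank i lends (1 − rr)^i of the original deposit: Bank 1 lends 8.86·0.7892 ≈ 6.9923, Bank 2 lends 8.86·0.7892² ≈ 5.5183, and so on.
Summing a geometric series: total = 8.86·[0.7892·(1 − 0.7892^6) / (1 − 0.7892)] ≈ 25.1559 billion.

R$25.2 billion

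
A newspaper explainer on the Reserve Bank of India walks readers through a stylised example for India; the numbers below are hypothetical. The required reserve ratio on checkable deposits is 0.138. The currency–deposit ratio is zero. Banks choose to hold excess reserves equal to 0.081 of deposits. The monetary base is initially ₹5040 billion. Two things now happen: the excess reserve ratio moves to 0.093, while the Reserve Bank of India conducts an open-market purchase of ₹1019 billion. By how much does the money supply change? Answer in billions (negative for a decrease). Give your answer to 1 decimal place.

₹3215.7 billion

Before: m₁ = 1 / (0.138 + 0.081) ≈ 4.566210, MB₁ = 5040, so M₁ = 4.566210 × 5040 = 23013.6984 billion.
After: m₂ = 1 / (0.138 + 0.093) ≈ 4.329004, MB₂ = 5040 + 1019 = 6059, so M₂ = 4.329004 × 6059 ≈ 26229.4352 billion.
ΔM = M₂ − M₁ = 26229.4352 − 23013.6984 = 3215.7368 billion.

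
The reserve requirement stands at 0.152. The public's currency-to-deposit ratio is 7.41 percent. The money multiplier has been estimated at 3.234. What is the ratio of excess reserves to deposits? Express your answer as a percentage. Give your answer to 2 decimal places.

Using m = 3.234. Since m = (1 + c)/(c + rr + e), the denominator satisfies c + rr + e = (1 + c)/m = (1 + 0.0741) / 3.234 ≈ 0.332127.
With c = 0.0741 and rr = 0.152, the ratio of excess reserves to deposits is 0.332127 − 0.0741 − 0.152 = 0.106027.

10.60%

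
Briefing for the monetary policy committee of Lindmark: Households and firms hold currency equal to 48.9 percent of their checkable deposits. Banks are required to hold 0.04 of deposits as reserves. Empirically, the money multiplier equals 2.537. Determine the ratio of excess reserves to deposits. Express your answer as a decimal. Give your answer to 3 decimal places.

0.058

Using m = 2.537. Since m = (1 + c)/(c + rr + e), the denominator satisfies c + rr + e = (1 + c)/m = (1 + 0.489) / 2.537 ≈ 0.586914.
With c = 0.489 and rr = 0.04, the ratio of excess reserves to deposits is 0.586914 − 0.489 − 0.04 = 0.057914.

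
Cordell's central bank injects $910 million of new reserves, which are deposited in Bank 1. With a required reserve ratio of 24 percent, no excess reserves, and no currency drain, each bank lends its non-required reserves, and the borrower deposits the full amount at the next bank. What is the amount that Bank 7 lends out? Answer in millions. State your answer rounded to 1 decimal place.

$133.3 million

Each bank lends a fraction (1 − rr) = 0.7600 of the deposit it receives, so Bank 7 receives 910·0.7600^6 and lends 910·0.7600^7 ≈ 133.2713 million.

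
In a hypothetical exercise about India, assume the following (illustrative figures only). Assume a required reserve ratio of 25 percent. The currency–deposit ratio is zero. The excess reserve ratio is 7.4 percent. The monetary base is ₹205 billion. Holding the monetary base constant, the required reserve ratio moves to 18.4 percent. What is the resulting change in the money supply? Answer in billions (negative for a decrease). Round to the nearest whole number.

Initially m₁ = 1 / (0.25 + 0.074) ≈ 3.0864, so M₁ = 3.0864 × 205 = 632.712 billion.
After the change m₂ = 1 / (0.184 + 0.074) ≈ 3.8760, so M₂ = 3.8760 × 205 = 794.58 billion.
ΔM = M₂ − M₁ = 794.58 − 632.712 = 161.868 billion.

₹162 billion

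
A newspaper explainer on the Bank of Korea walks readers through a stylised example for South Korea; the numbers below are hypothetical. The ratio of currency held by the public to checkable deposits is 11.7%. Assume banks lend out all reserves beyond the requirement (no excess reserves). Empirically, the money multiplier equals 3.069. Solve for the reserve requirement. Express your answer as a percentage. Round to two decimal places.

24.70%

Using m = 3.069. Since m = (1 + c)/(c + rr + e), the denominator satisfies c + rr + e = (1 + c)/m = (1 + 0.117) / 3.069 ≈ 0.363962.
With c = 0.117 and e = 0, the reserve requirement is 0.363962 − 0.117 − 0 = 0.246962.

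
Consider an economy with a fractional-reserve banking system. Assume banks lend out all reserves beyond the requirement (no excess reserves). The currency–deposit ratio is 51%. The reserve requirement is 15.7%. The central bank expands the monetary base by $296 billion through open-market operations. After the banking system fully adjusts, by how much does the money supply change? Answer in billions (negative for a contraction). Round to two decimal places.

The money multiplier is m = (1 + c) / (rr + c) = (1 + 0.51) / (0.157 + 0.51) ≈ 2.263868.
The purchase adds 296 billion of base, so ΔM = m × ΔMB = 2.263868 × (+296) ≈ 670.1049 billion.

$670.10 billion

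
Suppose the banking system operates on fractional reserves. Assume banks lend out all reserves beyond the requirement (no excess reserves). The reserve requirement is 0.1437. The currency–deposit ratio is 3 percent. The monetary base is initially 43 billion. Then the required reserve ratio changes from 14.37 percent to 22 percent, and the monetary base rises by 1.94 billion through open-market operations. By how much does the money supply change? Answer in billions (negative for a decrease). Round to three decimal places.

-69.827 billion

Before: m₁ = (1 + 0.03) / (0.1437 + 0.03) ≈ 5.929764, MB₁ = 43, so M₁ = 5.929764 × 43 ≈ 254.9799 billion.
After: m₂ = (1 + 0.03) / (0.22 + 0.03) = 4.12, MB₂ = 43 + 1.94 = 44.94, so M₂ = 4.12 × 44.94 = 185.1528 billion.
ΔM = M₂ − M₁ = 185.1528 − 254.9799 = -69.8271 billion.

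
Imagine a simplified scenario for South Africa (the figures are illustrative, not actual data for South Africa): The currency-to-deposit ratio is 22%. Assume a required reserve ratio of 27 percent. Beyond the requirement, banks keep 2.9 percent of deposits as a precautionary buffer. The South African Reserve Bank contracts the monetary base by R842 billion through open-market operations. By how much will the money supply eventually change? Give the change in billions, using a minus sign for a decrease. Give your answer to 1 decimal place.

-1979.3 billion

The money multiplier is m = (1 + c) / (rr + e + c) = (1 + 0.22) / (0.27 + 0.029 + 0.22) ≈ 2.35067.
The sale removes 842 billion of base, so ΔM = m × ΔMB = 2.35067 × (−842) ≈ -1979.2641 billion.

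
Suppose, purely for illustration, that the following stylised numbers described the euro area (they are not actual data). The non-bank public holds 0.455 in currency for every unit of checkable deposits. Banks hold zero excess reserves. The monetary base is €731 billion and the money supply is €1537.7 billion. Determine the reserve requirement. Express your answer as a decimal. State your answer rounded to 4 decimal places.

0.2367

Using m = M/MB = 1537.7/731 ≈ 2.103557. Since m = (1 + c)/(c + rr + e), the denominator satisfies c + rr + e = (1 + c)/m = (1 + 0.455) / 2.103557 ≈ 0.691686.
With c = 0.455 and e = 0, the reserve requirement is 0.691686 − 0.455 − 0 = 0.236686.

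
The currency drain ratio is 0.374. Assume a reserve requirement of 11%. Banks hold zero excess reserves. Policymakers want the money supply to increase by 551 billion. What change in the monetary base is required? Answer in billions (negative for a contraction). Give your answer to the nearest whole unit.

194 billion

The money multiplier is m = (1 + c) / (rr + c) = (1 + 0.374) / (0.11 + 0.374) ≈ 2.8388.
ΔMB = ΔM / m = (+551) / 2.8388 ≈ 194.0961 billion.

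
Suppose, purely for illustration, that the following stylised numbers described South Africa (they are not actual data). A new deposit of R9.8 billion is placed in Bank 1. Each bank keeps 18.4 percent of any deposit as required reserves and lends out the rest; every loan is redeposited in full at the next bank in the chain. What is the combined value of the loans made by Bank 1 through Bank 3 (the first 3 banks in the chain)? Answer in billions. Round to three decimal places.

Bank i lends (1 − rr)^i of the original deposit: Bank 1 lends 9.8·0.8160 = 7.9968, Bank 2 lends 9.8·0.8160² ≈ 6.5254, and so on.
Summing a geometric series: total = 9.8·[0.8160·(1 − 0.8160^3) / (1 − 0.8160)] ≈ 19.8469 billion.

R19.847 billion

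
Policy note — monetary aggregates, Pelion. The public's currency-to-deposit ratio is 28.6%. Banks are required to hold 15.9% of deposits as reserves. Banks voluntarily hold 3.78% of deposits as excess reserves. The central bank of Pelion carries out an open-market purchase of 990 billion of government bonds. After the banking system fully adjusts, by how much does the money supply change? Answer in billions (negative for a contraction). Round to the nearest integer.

The money multiplier is m = (1 + c) / (rr + e + c) = (1 + 0.286) / (0.159 + 0.0378 + 0.286) ≈ 2.6636.
The purchase adds 990 billion of base, so ΔM = m × ΔMB = 2.6636 × (+990) = 2636.964 billion.

2637 billion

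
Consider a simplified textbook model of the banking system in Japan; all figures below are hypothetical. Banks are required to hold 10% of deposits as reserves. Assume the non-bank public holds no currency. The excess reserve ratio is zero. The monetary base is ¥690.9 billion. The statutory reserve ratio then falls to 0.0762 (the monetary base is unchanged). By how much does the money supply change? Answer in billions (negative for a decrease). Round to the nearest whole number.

¥2158 billion

Initially m₁ = 1 / (0.1) = 10, so M₁ = 10 × 690.9 = 6909 billion.
After the change m₂ = 1 / (0.0762) ≈ 13.1234, so M₂ = 13.1234 × 690.9 ≈ 9066.9571 billion.
ΔM = M₂ − M₁ = 9066.9571 − 6909 = 2157.9571 billion.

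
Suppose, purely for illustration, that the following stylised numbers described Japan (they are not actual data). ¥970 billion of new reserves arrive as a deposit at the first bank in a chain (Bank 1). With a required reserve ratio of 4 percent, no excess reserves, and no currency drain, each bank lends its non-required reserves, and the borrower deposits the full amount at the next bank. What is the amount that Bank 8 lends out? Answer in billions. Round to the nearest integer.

¥700 billion

Each bank lends a fraction (1 − rr) = 0.9600 of the deposit it receives, so Bank 8 receives 970·0.9600^7 and lends 970·0.9600^8 ≈ 699.7479 billion.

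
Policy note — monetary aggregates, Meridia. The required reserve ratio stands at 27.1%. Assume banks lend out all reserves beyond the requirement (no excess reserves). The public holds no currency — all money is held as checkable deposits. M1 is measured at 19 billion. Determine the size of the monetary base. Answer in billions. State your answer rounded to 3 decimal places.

5.149 billion

With no currency drain and no excess reserves, the money multiplier is m = 1/rr = 1/0.271 ≈ 3.690037.
The monetary base is MB = M / m = 19 / 3.690037 ≈ 5.149 billion.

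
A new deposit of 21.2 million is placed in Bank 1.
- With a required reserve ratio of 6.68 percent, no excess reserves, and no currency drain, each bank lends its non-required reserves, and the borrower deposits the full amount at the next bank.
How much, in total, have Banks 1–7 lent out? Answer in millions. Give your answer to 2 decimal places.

113.63 million

Bank i lends (1 − rr)^i of the original deposit: Bank 1 lends 21.2·0.9332 ≈ 19.7838, Bank 2 lends 21.2·0.9332² ≈ 18.4623, and so on.
Summing a geometric series: total = 21.2·[0.9332·(1 − 0.9332^7) / (1 − 0.9332)] ≈ 113.6256 million.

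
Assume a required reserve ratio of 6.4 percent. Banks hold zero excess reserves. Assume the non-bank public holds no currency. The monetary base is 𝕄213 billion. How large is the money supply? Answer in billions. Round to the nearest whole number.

With no currency drain or excess reserves, the money multiplier is m = 1/rr = 1/0.064 = 15.6250.
Money supply M = m × MB = 15.6250 × 213 = 3328.125 billion.

𝕄3328 billion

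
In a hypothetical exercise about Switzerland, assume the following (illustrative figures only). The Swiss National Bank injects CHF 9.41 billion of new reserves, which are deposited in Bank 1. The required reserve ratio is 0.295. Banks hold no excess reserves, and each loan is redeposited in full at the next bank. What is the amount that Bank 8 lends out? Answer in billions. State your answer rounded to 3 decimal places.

CHF 0.574 billion

Each bank lends a fraction (1 − rr) = 0.7050 of the deposit it receives, so Bank 8 receives 9.41·0.7050^7 and lends 9.41·0.7050^8 ≈ 0.5743 billion.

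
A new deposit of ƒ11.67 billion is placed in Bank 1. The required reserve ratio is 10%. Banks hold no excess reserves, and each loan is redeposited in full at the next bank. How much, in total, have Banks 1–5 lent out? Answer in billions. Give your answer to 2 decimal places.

ƒ43.01 billion

Bank i lends (1 − rr)^i of the original deposit: Bank 1 lends 11.67·0.9000 = 10.5030, Bank 2 lends 11.67·0.9000² = 9.4527, and so on.
Summing a geometric series: total = 11.67·[0.9000·(1 − 0.9000^5) / (1 − 0.9000)] ≈ 43.0108 billion.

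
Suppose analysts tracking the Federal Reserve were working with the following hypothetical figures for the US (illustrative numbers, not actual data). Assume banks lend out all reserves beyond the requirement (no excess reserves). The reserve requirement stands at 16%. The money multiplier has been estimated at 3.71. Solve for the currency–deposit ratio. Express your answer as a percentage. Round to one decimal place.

15.0%

Using m = 3.71. From m = (1 + c)/(c + rr + e), rearranging gives 1 + c = m·(c + rr + e), so c·(1 − m) = m·(rr + e) − 1.
Hence c = [m·(rr + e) − 1]/(1 − m) = [3.71 × (0.16 + 0) − 1] / (1 − 3.71) ≈ 0.149963.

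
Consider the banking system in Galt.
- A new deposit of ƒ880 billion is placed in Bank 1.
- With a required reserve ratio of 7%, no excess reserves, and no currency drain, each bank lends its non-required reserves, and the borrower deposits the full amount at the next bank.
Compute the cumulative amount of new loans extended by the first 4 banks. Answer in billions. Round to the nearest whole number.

ƒ2946 billion

Bank i lends (1 − rr)^i of the original deposit: Bank 1 lends 880·0.9300 = 818.4000, Bank 2 lends 880·0.9300² = 761.1120, and so on.
Summing a geometric series: total = 880·[0.9300·(1 − 0.9300^4) / (1 − 0.9300)] ≈ 2945.6319 billion.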